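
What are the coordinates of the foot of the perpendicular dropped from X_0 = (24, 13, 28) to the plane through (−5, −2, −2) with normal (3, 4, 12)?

n = (3, 4, 12), |n|² = 169, and n·X_0 − (-47) = 507.
t = 507/169 = 3, so the foot is X_0 − t·n = (24, 13, 28) − 3·(3, 4, 12) = (15, 1, −8).

(15, 1, -8)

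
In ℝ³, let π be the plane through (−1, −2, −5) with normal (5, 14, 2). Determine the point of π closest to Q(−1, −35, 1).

The perpendicular from Q has direction n = (5, 14, 2): r = (−1, −35, 1) + λ(5, 14, 2).
Substitute into the plane: n·(Q + λn) = -43 gives -493 + 225λ = -43, so λ = 2.
Foot = (−1, −35, 1) + 2·(5, 14, 2) = (9, −7, 5).

(9, -7, 5)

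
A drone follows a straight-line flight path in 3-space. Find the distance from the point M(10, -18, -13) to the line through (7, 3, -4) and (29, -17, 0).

A direction vector is d = (22, -20, 4).
AP = (3, -21, -9), and AP × d = (-264, -210, 402).
|AP × d|² = 275400 and |d|² = 900, so the distance is √(275400/900) = √306 = 3√34.

3√34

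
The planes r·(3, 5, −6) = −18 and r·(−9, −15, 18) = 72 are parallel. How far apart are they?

Divide the second equation by -3 to match normals: 3x₁ + 5x₂ − 6x₃ = -24.
With common normal n = (3, 5, −6) (|n| = √70), the distance is |(-18) − (-24)|/|n| = 6/√70.

3√70/35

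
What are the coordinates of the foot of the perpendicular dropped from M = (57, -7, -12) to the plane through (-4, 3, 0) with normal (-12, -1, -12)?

(33, -9, -36)

The perpendicular from M has direction n = (-12, -1, -12): r = (57, -7, -12) + λ(-12, -1, -12).
Substitute into the plane: n·(M + λn) = 45 gives -533 + 289λ = 45, so λ = 2.
Foot = (57, -7, -12) + 2·(-12, -1, -12) = (33, -9, -36).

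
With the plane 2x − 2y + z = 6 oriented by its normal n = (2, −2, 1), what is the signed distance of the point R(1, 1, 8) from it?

n·R − 6 = 2.
|n| = 3, so the signed distance is 2/3.

2/3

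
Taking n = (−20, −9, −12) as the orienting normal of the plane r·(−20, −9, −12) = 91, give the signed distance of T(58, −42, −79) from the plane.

3

n·T − 91 = 75.
|n| = 25, so the signed distance is 75/25 = 3.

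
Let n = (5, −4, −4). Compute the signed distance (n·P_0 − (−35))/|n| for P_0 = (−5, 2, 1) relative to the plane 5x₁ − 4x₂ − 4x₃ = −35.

n·P_0 − (-35) = -2.
|n| = √57, so the signed distance is -2/√57.

-2/√57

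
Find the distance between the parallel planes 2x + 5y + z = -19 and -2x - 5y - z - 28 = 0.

Divide the second equation by -1 to match normals: 2x + 5y + z = -28.
With common normal n = (2, 5, 1) (|n| = √30), the distance is |(-19) − (-28)|/|n| = 9/√30.

9/√30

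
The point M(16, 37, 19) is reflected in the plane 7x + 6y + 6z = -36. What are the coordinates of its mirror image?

With n = (7, 6, 6), the signed offset is (n·M − (-36))/|n|² = 484/121 = 4.
M' = M − 2t·n = (16, 37, 19) − 8·(7, 6, 6) = (-40, -11, -29).

(-40, -11, -29)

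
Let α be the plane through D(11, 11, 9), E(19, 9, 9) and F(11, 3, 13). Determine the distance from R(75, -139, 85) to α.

DE = (8, -2, 0) and DF = (0, -8, 4), so a normal is n = DE × DF = (-8, -32, -64).
n = (-8, -32, -64); n·P − (-1016) = -576; |n| = 72; distance = 576/72 = 8.

8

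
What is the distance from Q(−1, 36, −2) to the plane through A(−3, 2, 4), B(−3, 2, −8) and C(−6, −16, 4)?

22√37/37

AB = (0, 0, −12) and AC = (−3, −18, 0), so a normal is n = AB × AC = (−216, 36, 0).
Then n·(−1, 36, −2) − 720 = 792.
|n| = √(46656 + 1296 + 0) = 36√37, so the distance is |792|/(36√37) = 22/√37.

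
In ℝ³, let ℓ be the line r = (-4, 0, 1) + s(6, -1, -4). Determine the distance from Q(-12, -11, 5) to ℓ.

Direction vector d = (6, -1, -4).
AP = (-8, -11, 4), and AP × d = (48, -8, 74).
|AP × d|² = 7844 and |d|² = 53, so the distance is √(7844/53) = √148 = 2√37.

2√37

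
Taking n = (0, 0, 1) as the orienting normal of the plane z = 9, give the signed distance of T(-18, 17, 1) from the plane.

-8

n·T − 9 = -8.
|n| = 1, so the signed distance is -8/1 = -8.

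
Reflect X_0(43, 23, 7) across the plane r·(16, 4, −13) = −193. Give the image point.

(-21, 7, 59)

n = (16, 4, −13), |n|² = 441, n·X_0 − (-193) = 882, so t = 882/441 = 2.
Foot F = X_0 − 2·n = (11, 15, 33); the reflection is 2F − X_0 = (−21, 7, 59).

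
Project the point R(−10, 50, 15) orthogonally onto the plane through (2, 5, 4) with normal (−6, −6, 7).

(-16, 44, 22)

n = (−6, −6, 7), |n|² = 121, and n·R − (-14) = -121.
t = -121/121 = -1, so the foot is R − t·n = (−10, 50, 15) − (-1)·(−6, −6, 7) = (−16, 44, 22).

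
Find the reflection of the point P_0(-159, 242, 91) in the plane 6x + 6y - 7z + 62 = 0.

With n = (6, 6, -7), the signed offset is (n·P_0 − (-62))/|n|² = -77/121 = -7/11.
P_0' = P_0 − 2t·n = (-159, 242, 91) − (-14/11)·(6, 6, -7) = (-1665/11, 2746/11, 903/11).

(-1665/11, 2746/11, 903/11)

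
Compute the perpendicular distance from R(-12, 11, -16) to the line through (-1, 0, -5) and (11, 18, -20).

√286

A direction vector is d = (12, 18, -15).
AP = (-11, 11, -11), and AP × d = (33, -297, -330).
|AP × d|² = 198198 and |d|² = 693, so the distance is √(198198/693) = √286.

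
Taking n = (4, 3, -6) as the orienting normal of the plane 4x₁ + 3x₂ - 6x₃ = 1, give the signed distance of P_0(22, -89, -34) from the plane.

24/√61

n·P_0 − 1 = 24.
|n| = √61, so the signed distance is 24/√61.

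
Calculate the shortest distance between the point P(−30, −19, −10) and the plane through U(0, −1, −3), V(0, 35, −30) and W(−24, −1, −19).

6/17

UV = (0, 36, −27) and UW = (−24, 0, −16), so a normal is n = UV × UW = (−576, 648, 864).
n = (−576, 648, 864); n·P − (-3240) = -432; |n| = 1224; distance = 432/1224 = 6/17.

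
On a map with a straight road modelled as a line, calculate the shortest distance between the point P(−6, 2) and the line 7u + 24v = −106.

The normal to the line is n = (7, 24) with |n| = 25.
|n·P − (-106)| = |6 − (-106)| = 112, so the distance is 112/25.

112/25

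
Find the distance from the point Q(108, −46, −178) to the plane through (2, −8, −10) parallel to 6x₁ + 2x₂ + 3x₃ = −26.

8

Parallel planes share the normal n = (6, 2, 3); since (2, −8, −10) lies on the plane, its equation is 6x₁ + 2x₂ + 3x₃ = -34.
Then n·(108, −46, −178) − (−34) = 56.
|n| = √(36 + 4 + 9) = 7, so the distance is |56|/7 = 8.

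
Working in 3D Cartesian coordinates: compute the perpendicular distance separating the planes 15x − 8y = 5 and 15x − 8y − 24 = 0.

19/17

With common normal n = (15, −8, 0) (|n| = 17), the distance is |5 − 24|/|n| = 19/17.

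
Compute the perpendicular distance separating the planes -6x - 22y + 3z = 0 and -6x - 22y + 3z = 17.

17/23

With common normal n = (-6, -22, 3) (|n| = 23), the distance is |0 − 17|/|n| = 17/23.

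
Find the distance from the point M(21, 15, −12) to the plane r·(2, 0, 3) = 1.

d = |2·21 + 3·(-12) − 1| / √(4 + 0 + 9) = |5| / √13 = 5/√13.

5/√13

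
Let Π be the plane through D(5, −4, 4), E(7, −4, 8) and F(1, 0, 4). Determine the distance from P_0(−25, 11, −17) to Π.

3

DE = (2, 0, 4) and DF = (−4, 4, 0), so a normal is n = DE × DF = (−16, −16, 8).
Then n·(−25, 11, −17) − 16 = 72.
|n| = √(256 + 256 + 64) = 24, so the distance is |72|/24 = 3.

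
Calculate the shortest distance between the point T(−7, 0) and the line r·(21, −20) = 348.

495/29

d = |21·(-7) + (-20)·0 − 348| / √(441 + 400) = |-495|/29 = 495/29.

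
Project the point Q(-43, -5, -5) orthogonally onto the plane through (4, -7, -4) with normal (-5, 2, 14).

(-38, -7, -19)

n = (-5, 2, 14), |n|² = 225, and n·Q − (-90) = 225.
t = 225/225 = 1, so the foot is Q − t·n = (-43, -5, -5) − 1·(-5, 2, 14) = (-38, -7, -19).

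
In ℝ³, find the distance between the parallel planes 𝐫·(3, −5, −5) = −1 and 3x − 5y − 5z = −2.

1/√59

Both planes have normal n = (3, −5, −5), |n| = √59. Any point on the first plane is at distance |(-2) − (-1)|/|n| = 1/√59 = √59/59 from the second.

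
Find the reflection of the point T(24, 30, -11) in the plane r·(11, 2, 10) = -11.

With n = (11, 2, 10), the signed offset is (n·T − (-11))/|n|² = 225/225 = 1.
T' = T − 2t·n = (24, 30, -11) − 2·(11, 2, 10) = (2, 26, -31).

(2, 26, -31)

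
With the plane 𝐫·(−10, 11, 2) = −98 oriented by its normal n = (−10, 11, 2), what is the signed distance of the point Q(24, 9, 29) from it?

1

n·Q − (-98) = 15.
|n| = 15, so the signed distance is 15/15 = 1.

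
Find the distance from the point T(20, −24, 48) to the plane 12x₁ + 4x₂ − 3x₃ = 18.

18/13

d = |12·20 + 4·(-24) + (-3)·48 − 18| / √(144 + 16 + 9) = |-18| / 13 = 18/13.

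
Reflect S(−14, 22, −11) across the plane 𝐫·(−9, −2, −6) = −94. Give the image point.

(22, 30, 13)

n = (−9, −2, −6), |n|² = 121, n·S − (-94) = 242, so t = 242/121 = 2.
Foot F = S − 2·n = (4, 26, 1); the reflection is 2F − S = (22, 30, 13).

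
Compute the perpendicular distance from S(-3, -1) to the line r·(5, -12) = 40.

43/13

The normal to the line is n = (5, -12) with |n| = 13.
|n·S − 40| = |-3 − 40| = 43, so the distance is 43/13.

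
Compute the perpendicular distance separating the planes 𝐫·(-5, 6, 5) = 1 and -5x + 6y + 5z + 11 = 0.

With common normal n = (-5, 6, 5) (|n| = √86), the distance is |1 − (-11)|/|n| = 12/√86.

6√86/43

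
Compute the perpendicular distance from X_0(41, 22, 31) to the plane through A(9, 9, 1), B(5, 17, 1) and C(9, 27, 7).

13√14/14

AB = (−4, 8, 0) and AC = (0, 18, 6), so a normal is n = AB × AC = (48, 24, −72).
Then n·(41, 22, 31) − 576 = −312.
|n| = √(2304 + 576 + 5184) = 24√14, so the distance is |-312|/(24√14) = 13/√14.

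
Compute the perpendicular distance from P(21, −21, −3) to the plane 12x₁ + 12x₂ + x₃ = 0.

d = |12·21 + 12·(-21) + 1·(-3) − 0| / √(144 + 144 + 1) = |-3| / 17 = 3/17.

3/17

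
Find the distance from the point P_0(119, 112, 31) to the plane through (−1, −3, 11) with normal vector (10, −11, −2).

7

The plane has equation n·(r − (−1, −3, 11)) = 0, i.e. n·r = 1.
d = |10·119 + (-11)·112 + (-2)·31 − 1| / √(100 + 121 + 4) = |-105| / 15 = 7.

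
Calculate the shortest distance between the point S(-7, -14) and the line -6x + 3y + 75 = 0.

d = |(-6)·(-7) + 3·(-14) − (-75)| / √(36 + 9) = |75|/(3√5) = 5√5.

5√5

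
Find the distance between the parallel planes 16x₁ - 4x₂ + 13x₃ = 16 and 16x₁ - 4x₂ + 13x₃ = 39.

Both planes have normal n = (16, -4, 13), |n| = 21. Any point on the first plane is at distance |39 − 16|/|n| = 23/21 from the second.

23/21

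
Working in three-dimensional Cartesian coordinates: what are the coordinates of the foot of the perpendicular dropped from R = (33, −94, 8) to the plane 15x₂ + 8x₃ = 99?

n = (0, 15, 8), |n|² = 289, and n·R − 99 = -1445.
t = -1445/289 = -5, so the foot is R − t·n = (33, −94, 8) − (-5)·(0, 15, 8) = (33, −19, 48).

(33, -19, 48)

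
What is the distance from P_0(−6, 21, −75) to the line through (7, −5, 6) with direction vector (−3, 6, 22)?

23√5

Direction vector d = (−3, 6, 22).
AP = (−13, 26, −81), and AP × d = (1058, 529, 0).
|AP × d|² = 1399205 and |d|² = 529, so the distance is √(1399205/529) = √2645 = 23√5.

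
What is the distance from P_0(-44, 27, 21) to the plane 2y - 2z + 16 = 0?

7√2

Normal vector n = (0, 2, -2), and n·(-44, 27, 21) - (-16) = 28.
|n| = √(0 + 4 + 4) = 2√2, so the distance is |28|/(2√2) = 7√2.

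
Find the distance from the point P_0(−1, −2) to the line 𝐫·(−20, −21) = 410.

d = |(-20)·(-1) + (-21)·(-2) − 410| / √(400 + 441) = |-348|/29 = 12.

12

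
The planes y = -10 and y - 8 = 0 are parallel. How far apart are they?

With common normal n = (0, 1, 0) (|n| = 1), the distance is |(-10) − 8|/|n| = 18/1 = 18.

18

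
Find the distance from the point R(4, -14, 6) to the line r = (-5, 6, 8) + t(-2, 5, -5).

Direction vector d = (-2, 5, -5).
AP = (9, -20, -2), and AP × d = (110, 49, 5).
|AP × d|² = 14526 and |d|² = 54, so the distance is √(14526/54) = √269.

√269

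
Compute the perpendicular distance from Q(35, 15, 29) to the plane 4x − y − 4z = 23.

14/√33

Normal vector n = (4, −1, −4), and n·(35, 15, 29) − 23 = −14.
|n| = √(16 + 1 + 16) = √33, so the distance is |-14|/√33 = 14/√33.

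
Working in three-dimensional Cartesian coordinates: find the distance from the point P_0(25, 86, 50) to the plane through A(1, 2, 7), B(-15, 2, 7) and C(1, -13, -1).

AB = (-16, 0, 0) and AC = (0, -15, -8), so a normal is n = AB × AC = (0, -128, 240).
d = |(-128)·86 + 240·50 − 1424| / √(0 + 16384 + 57600) = |-432| / 272 = 27/17.

27/17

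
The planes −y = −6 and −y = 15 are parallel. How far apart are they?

21

Both planes have normal n = (0, −1, 0), |n| = 1. Any point on the first plane is at distance |15 − (-6)|/|n| = 21/1 = 21 from the second.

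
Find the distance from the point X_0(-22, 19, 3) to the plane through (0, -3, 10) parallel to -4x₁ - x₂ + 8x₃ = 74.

10/9

Parallel planes share the normal n = (-4, -1, 8); since (0, -3, 10) lies on the plane, its equation is -4x₁ - x₂ + 8x₃ = 83.
n = (-4, -1, 8); n·P − 83 = 10; |n| = 9; distance = 10/9.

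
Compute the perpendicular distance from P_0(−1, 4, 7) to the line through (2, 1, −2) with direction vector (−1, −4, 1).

Direction vector d = (−1, −4, 1).
AP = (−3, 3, 9), and AP × d = (39, −6, 15).
|AP × d|² = 1782 and |d|² = 18, so the distance is √(1782/18) = √99 = 3√11.

3√11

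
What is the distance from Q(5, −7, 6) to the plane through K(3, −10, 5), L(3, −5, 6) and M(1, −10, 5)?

KL = (0, 5, 1) and KM = (−2, 0, 0), so a normal is n = KL × KM = (0, −2, 10).
Then n·(5, −7, 6) − 70 = 4.
|n| = √(0 + 4 + 100) = 2√26, so the distance is |4|/(2√26) = √26/13.

√26/13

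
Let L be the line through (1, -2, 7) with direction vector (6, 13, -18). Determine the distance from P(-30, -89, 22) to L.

√3994

Direction vector d = (6, 13, -18).
AP = (-31, -87, 15), and AP × d = (1371, -468, 119).
|AP × d|² = 2112826 and |d|² = 529, so the distance is √(2112826/529) = √3994.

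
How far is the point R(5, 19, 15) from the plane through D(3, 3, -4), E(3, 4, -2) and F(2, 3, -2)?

DE = (0, 1, 2) and DF = (-1, 0, 2), so a normal is n = DE × DF = (2, -2, 1).
Then n·(5, 19, 15) - (-4) = -9.
|n| = √(4 + 4 + 1) = 3, so the distance is |-9|/3 = 3.

3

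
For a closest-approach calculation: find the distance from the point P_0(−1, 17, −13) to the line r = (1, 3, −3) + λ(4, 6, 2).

Direction vector d = (4, 6, 2).
AP = (−2, 14, −10); AP·d = 56, |AP|² = 300, |d|² = 56.
distance² = |AP|² − (AP·d)²/|d|² = 300 − 3136/56 = 244, so the distance is 2√61.

2√61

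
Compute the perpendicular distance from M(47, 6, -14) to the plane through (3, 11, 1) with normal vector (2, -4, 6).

The plane has equation n·(r − (3, 11, 1)) = 0, i.e. n·r = -32.
Then n·(47, 6, -14) - (-32) = 18.
|n| = √(4 + 16 + 36) = 2√14, so the distance is |18|/(2√14) = 9√14/14.

9√14/14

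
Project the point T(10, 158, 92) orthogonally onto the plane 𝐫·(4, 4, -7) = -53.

(6, 154, 99)

n = (4, 4, -7), |n|² = 81, and n·T − (-53) = 81.
t = 81/81 = 1, so the foot is T − t·n = (10, 158, 92) − 1·(4, 4, -7) = (6, 154, 99).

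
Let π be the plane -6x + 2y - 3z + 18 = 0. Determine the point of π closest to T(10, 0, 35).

(-8, 6, 26)

The perpendicular from T has direction n = (-6, 2, -3): r = (10, 0, 35) + μ(-6, 2, -3).
Substitute into the plane: n·(T + μn) = -18 gives -165 + 49μ = -18, so μ = 3.
Foot = (10, 0, 35) + 3·(-6, 2, -3) = (-8, 6, 26).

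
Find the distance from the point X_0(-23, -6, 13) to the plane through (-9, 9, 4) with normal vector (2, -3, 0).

17√13/13

The plane has equation n·(r − (-9, 9, 4)) = 0, i.e. n·r = -45.
n = (2, -3, 0); n·P − (-45) = 17; |n| = √13; distance = 17/√13.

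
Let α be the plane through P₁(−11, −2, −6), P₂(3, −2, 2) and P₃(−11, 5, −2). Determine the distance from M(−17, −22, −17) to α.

3

P₁P₂ = (14, 0, 8) and P₁P₃ = (0, 7, 4), so a normal is n = P₁P₂ × P₁P₃ = (−56, −56, 98).
Then n·(−17, −22, −17) − 140 = 378.
|n| = √(3136 + 3136 + 9604) = 126, so the distance is |378|/126 = 3.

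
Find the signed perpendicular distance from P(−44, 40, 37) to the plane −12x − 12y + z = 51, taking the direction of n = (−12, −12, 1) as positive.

2

n·P − 51 = 34.
|n| = 17, so the signed distance is 34/17 = 2.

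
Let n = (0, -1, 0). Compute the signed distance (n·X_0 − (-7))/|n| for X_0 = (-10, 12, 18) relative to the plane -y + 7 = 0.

-5

n·X_0 − (-7) = -5.
|n| = 1, so the signed distance is -5/1 = -5.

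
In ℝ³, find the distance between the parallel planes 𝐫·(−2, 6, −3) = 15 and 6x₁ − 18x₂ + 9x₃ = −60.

5/7

Divide the second equation by -3 to match normals: −2x₁ + 6x₂ − 3x₃ = 20.
Both planes have normal n = (−2, 6, −3), |n| = 7. Any point on the first plane is at distance |20 − 15|/|n| = 5/7 from the second.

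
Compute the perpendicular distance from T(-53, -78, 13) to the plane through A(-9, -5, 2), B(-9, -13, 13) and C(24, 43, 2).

11/21

AB = (0, -8, 11) and AC = (33, 48, 0), so a normal is n = AB × AC = (-528, 363, 264).
d = |(-528)·(-53) + 363·(-78) + 264·13 − 3465| / √(278784 + 131769 + 69696) = |-363| / 693 = 11/21.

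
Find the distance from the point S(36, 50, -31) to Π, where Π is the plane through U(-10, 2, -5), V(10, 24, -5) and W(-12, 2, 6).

26/15

UV = (20, 22, 0) and UW = (-2, 0, 11), so a normal is n = UV × UW = (242, -220, 44).
d = |242·36 + (-220)·50 + 44·(-31) − (-3080)| / √(58564 + 48400 + 1936) = |-572| / 330 = 26/15.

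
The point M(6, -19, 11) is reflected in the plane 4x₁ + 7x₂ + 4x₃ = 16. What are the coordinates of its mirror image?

With n = (4, 7, 4), the signed offset is (n·M − 16)/|n|² = -81/81 = -1.
M' = M − 2t·n = (6, -19, 11) − (-2)·(4, 7, 4) = (14, -5, 19).

(14, -5, 19)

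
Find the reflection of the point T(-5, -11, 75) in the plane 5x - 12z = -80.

(45, -11, -45)

With n = (5, 0, -12), the signed offset is (n·T − (-80))/|n|² = -845/169 = -5.
T' = T − 2t·n = (-5, -11, 75) − (-10)·(5, 0, -12) = (45, -11, -45).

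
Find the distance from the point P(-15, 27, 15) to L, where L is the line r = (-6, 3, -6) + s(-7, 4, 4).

3√41

Direction vector d = (-7, 4, 4).
AP = (-9, 24, 21); AP·d = 243, |AP|² = 1098, |d|² = 81.
distance² = |AP|² − (AP·d)²/|d|² = 1098 − 59049/81 = 369, so the distance is 3√41.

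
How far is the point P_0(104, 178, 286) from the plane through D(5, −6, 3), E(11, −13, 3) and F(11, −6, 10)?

9

DE = (6, −7, 0) and DF = (6, 0, 7), so a normal is n = DE × DF = (−49, −42, 42).
Then n·(104, 178, 286) − 133 = −693.
|n| = √(2401 + 1764 + 1764) = 77, so the distance is |-693|/77 = 9.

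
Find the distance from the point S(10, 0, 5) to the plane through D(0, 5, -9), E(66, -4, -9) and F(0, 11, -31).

4/23

DE = (66, -9, 0) and DF = (0, 6, -22), so a normal is n = DE × DF = (198, 1452, 396).
Then n·(10, 0, 5) - 3696 = 264.
|n| = √(39204 + 2108304 + 156816) = 1518, so the distance is |264|/1518 = 4/23.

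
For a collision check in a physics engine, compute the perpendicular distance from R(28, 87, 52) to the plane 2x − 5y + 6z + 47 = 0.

20/√65

Normal vector n = (2, −5, 6), and n·(28, 87, 52) − (−47) = −20.
|n| = √(4 + 25 + 36) = √65, so the distance is |-20|/√65 = 20/√65.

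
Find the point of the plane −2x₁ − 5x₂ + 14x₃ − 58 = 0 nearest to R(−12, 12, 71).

(-4, 32, 15)

n = (−2, −5, 14), |n|² = 225, and n·R − 58 = 900.
t = 900/225 = 4, so the foot is R − t·n = (−12, 12, 71) − 4·(−2, −5, 14) = (−4, 32, 15).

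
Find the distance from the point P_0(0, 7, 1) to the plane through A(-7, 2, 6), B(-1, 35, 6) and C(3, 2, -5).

AB = (6, 33, 0) and AC = (10, 0, -11), so a normal is n = AB × AC = (-363, 66, -330).
Then n·(0, 7, 1) - 693 = -561.
|n| = √(131769 + 4356 + 108900) = 495, so the distance is |-561|/495 = 17/15.

17/15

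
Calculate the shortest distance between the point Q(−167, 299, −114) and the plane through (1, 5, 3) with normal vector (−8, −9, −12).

6

The plane has equation n·(r − (1, 5, 3)) = 0, i.e. n·r = -89.
n = (−8, −9, −12); n·P − (-89) = 102; |n| = 17; distance = 102/17 = 6.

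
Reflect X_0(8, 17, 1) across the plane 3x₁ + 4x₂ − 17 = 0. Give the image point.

(-10, -7, 1)

With n = (3, 4, 0), the signed offset is (n·X_0 − 17)/|n|² = 75/25 = 3.
X_0' = X_0 − 2t·n = (8, 17, 1) − 6·(3, 4, 0) = (−10, −7, 1).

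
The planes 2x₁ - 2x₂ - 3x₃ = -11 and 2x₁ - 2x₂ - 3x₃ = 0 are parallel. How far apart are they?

11√17/17

With common normal n = (2, -2, -3) (|n| = √17), the distance is |(-11) − 0|/|n| = 11/√17.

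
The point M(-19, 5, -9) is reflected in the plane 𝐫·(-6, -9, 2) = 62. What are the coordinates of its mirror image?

(-221/11, 37/11, -95/11)

With n = (-6, -9, 2), the signed offset is (n·M − 62)/|n|² = -11/121 = -1/11.
M' = M − 2t·n = (-19, 5, -9) − (-2/11)·(-6, -9, 2) = (-221/11, 37/11, -95/11).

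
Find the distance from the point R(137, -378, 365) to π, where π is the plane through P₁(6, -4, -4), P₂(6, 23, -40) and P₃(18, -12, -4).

7

P₁P₂ = (0, 27, -36) and P₁P₃ = (12, -8, 0), so a normal is n = P₁P₂ × P₁P₃ = (-288, -432, -324).
Then n·(137, -378, 365) - 1296 = 4284.
|n| = √(82944 + 186624 + 104976) = 612, so the distance is |4284|/612 = 7.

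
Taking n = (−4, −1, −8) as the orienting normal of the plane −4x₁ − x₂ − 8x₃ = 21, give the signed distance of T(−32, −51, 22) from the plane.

n·T − 21 = -18.
|n| = 9, so the signed distance is -18/9 = -2.

-2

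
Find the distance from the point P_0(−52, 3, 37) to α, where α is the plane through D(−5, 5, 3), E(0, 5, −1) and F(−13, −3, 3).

10/√57

DE = (5, 0, −4) and DF = (−8, −8, 0), so a normal is n = DE × DF = (−32, 32, −40).
Then n·(−52, 3, 37) − 200 = 80.
|n| = √(1024 + 1024 + 1600) = 8√57, so the distance is |80|/(8√57) = 10√57/57.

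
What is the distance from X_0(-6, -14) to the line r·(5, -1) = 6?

The normal to the line is n = (5, -1) with |n| = √26.
|n·X_0 − 6| = |-16 − 6| = 22, so the distance is 22/√26.

22/√26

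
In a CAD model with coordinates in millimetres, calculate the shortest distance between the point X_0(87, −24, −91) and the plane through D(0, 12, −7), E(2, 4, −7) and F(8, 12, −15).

DE = (2, −8, 0) and DF = (8, 0, −8), so a normal is n = DE × DF = (64, 16, 64).
Then n·(87, −24, −91) − (−256) = −384.
|n| = √(4096 + 256 + 4096) = 16√33, so the distance is |-384|/(16√33) = 24/√33.

8√33/11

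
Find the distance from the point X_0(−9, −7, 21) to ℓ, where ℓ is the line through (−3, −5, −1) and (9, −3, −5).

A direction vector is d = (12, 2, −4).
AP = (−6, −2, 22); AP·d = -164, |AP|² = 524, |d|² = 164.
distance² = |AP|² − (AP·d)²/|d|² = 524 − 26896/164 = 360, so the distance is 6√10.

6√10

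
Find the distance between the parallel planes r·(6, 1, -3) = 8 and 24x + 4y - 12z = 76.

11/√46

Divide the second equation by 4 to match normals: 6x + y - 3z = 19.
Both planes have normal n = (6, 1, -3), |n| = √46. Any point on the first plane is at distance |19 − 8|/|n| = 11/√46 = 11√46/46 from the second.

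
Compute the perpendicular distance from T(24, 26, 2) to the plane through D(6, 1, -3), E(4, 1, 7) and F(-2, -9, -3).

DE = (-2, 0, 10) and DF = (-8, -10, 0), so a normal is n = DE × DF = (100, -80, 20).
Then n·(24, 26, 2) - 460 = -100.
|n| = √(10000 + 6400 + 400) = 20√42, so the distance is |-100|/(20√42) = 5/√42.

5√42/42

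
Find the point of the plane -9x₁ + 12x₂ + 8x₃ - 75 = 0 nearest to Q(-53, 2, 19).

(-35, -22, 3)

The perpendicular from Q has direction n = (-9, 12, 8): r = (-53, 2, 19) + t(-9, 12, 8).
Substitute into the plane: n·(Q + tn) = 75 gives 653 + 289t = 75, so t = -2.
Foot = (-53, 2, 19) + (-2)·(-9, 12, 8) = (-35, -22, 3).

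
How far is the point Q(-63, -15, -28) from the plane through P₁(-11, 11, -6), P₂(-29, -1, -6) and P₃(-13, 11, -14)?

P₁P₂ = (-18, -12, 0) and P₁P₃ = (-2, 0, -8), so a normal is n = P₁P₂ × P₁P₃ = (96, -144, -24).
d = |96·(-63) + (-144)·(-15) + (-24)·(-28) − (-2496)| / √(9216 + 20736 + 576) = |-720| / (24√53) = 30/√53.

30/√53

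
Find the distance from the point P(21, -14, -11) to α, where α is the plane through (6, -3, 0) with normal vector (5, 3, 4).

√2/5

The plane has equation n·(r − (6, -3, 0)) = 0, i.e. n·r = 21.
d = |5·21 + 3·(-14) + 4·(-11) − 21| / √(25 + 9 + 16) = |-2| / (5√2) = √2/5.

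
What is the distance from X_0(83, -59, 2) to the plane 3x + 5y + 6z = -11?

23/√70

Normal vector n = (3, 5, 6), and n·(83, -59, 2) - (-11) = -23.
|n| = √(9 + 25 + 36) = √70, so the distance is |-23|/√70 = 23/√70.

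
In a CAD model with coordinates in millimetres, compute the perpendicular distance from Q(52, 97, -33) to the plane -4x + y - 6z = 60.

27√53/53

Normal vector n = (-4, 1, -6), and n·(52, 97, -33) - 60 = 27.
|n| = √(16 + 1 + 36) = √53, so the distance is |27|/√53 = 27/√53.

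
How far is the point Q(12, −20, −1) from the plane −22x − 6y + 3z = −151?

4/23

Normal vector n = (−22, −6, 3), and n·(12, −20, −1) − (−151) = 4.
|n| = √(484 + 36 + 9) = 23, so the distance is |4|/23 = 4/23.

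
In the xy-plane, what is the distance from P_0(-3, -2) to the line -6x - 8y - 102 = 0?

34/5

d = |(-6)·(-3) + (-8)·(-2) − 102| / √(36 + 64) = |-68|/10 = 34/5.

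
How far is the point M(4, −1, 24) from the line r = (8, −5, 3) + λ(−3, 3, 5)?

Direction vector d = (−3, 3, 5).
AP = (−4, 4, 21); AP·d = 129, |AP|² = 473, |d|² = 43.
distance² = |AP|² − (AP·d)²/|d|² = 473 − 16641/43 = 86, so the distance is √86.

√86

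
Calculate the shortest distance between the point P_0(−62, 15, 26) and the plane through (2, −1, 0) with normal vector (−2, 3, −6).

The plane has equation n·(r − (2, −1, 0)) = 0, i.e. n·r = -7.
Then n·(−62, 15, 26) − (−7) = 20.
|n| = √(4 + 9 + 36) = 7, so the distance is |20|/7 = 20/7.

20/7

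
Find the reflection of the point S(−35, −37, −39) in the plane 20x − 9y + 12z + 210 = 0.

n = (20, −9, 12), |n|² = 625, n·S − (-210) = -625, so t = -625/625 = -1.
Foot F = S − (-1)·n = (−15, −46, −27); the reflection is 2F − S = (5, −55, −15).

(5, -55, -15)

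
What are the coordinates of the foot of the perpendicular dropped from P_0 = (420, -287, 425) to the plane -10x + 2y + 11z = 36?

(414, -1429/5, 2158/5)

n = (-10, 2, 11), |n|² = 225, and n·P_0 − 36 = -135.
t = -135/225 = -3/5, so the foot is P_0 − t·n = (420, -287, 425) − (-3/5)·(-10, 2, 11) = (414, -1429/5, 2158/5).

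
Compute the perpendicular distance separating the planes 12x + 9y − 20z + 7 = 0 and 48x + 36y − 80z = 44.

Divide the second equation by 4 to match normals: 12x + 9y − 20z = 11.
With common normal n = (12, 9, −20) (|n| = 25), the distance is |(-7) − 11|/|n| = 18/25.

18/25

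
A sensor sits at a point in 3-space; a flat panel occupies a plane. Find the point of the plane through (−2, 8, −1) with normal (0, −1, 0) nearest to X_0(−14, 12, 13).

(-14, 8, 13)

The perpendicular from X_0 has direction n = (0, −1, 0): r = (−14, 12, 13) + t(0, −1, 0).
Substitute into the plane: n·(X_0 + tn) = -8 gives -12 + 1t = -8, so t = 4.
Foot = (−14, 12, 13) + 4·(0, −1, 0) = (−14, 8, 13).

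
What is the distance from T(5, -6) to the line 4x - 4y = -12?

7√2

The normal to the line is n = (4, -4) with |n| = 4√2.
|n·T − (-12)| = |44 − (-12)| = 56, so the distance is 56/(4√2) = 7√2.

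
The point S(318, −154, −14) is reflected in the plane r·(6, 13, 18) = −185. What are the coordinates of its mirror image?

With n = (6, 13, 18), the signed offset is (n·S − (-185))/|n|² = -161/529 = -7/23.
S' = S − 2t·n = (318, −154, −14) − (-14/23)·(6, 13, 18) = (7398/23, −3360/23, −70/23).

(7398/23, -3360/23, -70/23)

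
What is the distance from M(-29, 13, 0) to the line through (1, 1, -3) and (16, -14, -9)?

A direction vector is d = (15, -15, -6).
AP = (-30, 12, 3); AP·d = -648, |AP|² = 1053, |d|² = 486.
distance² = |AP|² − (AP·d)²/|d|² = 1053 − 419904/486 = 189, so the distance is 3√21.

3√21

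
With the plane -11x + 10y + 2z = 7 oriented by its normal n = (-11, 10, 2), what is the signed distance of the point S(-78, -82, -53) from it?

n·S − 7 = -75.
|n| = 15, so the signed distance is -75/15 = -5.

-5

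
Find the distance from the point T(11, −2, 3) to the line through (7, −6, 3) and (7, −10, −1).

2√6

A direction vector is d = (0, −4, −4).
AP = (4, 4, 0); AP·d = -16, |AP|² = 32, |d|² = 32.
distance² = |AP|² − (AP·d)²/|d|² = 32 − 256/32 = 24, so the distance is 2√6.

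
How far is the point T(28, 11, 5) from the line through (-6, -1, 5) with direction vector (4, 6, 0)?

6√13

Direction vector d = (4, 6, 0).
AP = (34, 12, 0); AP·d = 208, |AP|² = 1300, |d|² = 52.
distance² = |AP|² − (AP·d)²/|d|² = 1300 − 43264/52 = 468, so the distance is 6√13.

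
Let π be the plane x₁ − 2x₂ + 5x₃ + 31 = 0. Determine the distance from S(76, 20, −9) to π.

22/√30

Normal vector n = (1, −2, 5), and n·(76, 20, −9) − (−31) = 22.
|n| = √(1 + 4 + 25) = √30, so the distance is |22|/√30 = 11√30/15.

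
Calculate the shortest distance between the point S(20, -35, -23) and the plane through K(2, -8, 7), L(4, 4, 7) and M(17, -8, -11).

15/√62

KL = (2, 12, 0) and KM = (15, 0, -18), so a normal is n = KL × KM = (-216, 36, -180).
n = (-216, 36, -180); n·P − (-1980) = 540; |n| = 36√62; distance = 540/(36√62) = 15√62/62.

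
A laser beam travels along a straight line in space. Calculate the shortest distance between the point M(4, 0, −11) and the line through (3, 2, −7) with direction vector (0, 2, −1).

Direction vector d = (0, 2, −1).
AP = (1, −2, −4), and AP × d = (10, 1, 2).
|AP × d|² = 105 and |d|² = 5, so the distance is √(105/5) = √21.

√21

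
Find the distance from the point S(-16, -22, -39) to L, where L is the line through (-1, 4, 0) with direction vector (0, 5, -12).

Direction vector d = (0, 5, -12).
AP = (-15, -26, -39); AP·d = 338, |AP|² = 2422, |d|² = 169.
distance² = |AP|² − (AP·d)²/|d|² = 2422 − 114244/169 = 1746, so the distance is 3√194.

3√194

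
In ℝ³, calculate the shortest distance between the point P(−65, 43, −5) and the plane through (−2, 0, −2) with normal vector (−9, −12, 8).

27/17

The plane has equation n·(r − (−2, 0, −2)) = 0, i.e. n·r = 2.
Then n·(−65, 43, −5) − 2 = 27.
|n| = √(81 + 144 + 64) = 17, so the distance is |27|/17 = 27/17.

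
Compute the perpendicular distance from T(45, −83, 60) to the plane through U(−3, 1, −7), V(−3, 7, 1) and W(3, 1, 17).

UV = (0, 6, 8) and UW = (6, 0, 24), so a normal is n = UV × UW = (144, 48, −36).
n = (144, 48, −36); n·P − (-132) = 468; |n| = 156; distance = 468/156 = 3.

3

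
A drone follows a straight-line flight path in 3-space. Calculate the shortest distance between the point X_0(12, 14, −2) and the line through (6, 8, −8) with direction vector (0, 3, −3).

Direction vector d = (0, 3, −3).
AP = (6, 6, 6); AP·d = 0, |AP|² = 108, |d|² = 18.
distance² = |AP|² − (AP·d)²/|d|² = 108 − 0/18 = 108, so the distance is 6√3.

6√3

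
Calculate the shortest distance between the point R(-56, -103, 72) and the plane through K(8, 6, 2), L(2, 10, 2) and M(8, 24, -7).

5

KL = (-6, 4, 0) and KM = (0, 18, -9), so a normal is n = KL × KM = (-36, -54, -108).
Then n·(-56, -103, 72) - (-828) = 630.
|n| = √(1296 + 2916 + 11664) = 126, so the distance is |630|/126 = 5.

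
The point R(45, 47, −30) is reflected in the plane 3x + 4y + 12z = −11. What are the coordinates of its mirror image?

n = (3, 4, 12), |n|² = 169, n·R − (-11) = -26, so t = -26/169 = -2/13.
Foot F = R − (-2/13)·n = (591/13, 619/13, −366/13); the reflection is 2F − R = (597/13, 627/13, −342/13).

(597/13, 627/13, -342/13)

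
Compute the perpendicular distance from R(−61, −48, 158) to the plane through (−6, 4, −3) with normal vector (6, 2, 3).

7

The plane has equation n·(r − (−6, 4, −3)) = 0, i.e. n·r = -37.
Then n·(−61, −48, 158) − (−37) = 49.
|n| = √(36 + 4 + 9) = 7, so the distance is |49|/7 = 7.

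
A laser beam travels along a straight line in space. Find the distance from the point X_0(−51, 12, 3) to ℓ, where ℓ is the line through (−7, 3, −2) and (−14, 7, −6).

A direction vector is d = (−7, 4, −4).
AP = (−44, 9, 5); AP·d = 324, |AP|² = 2042, |d|² = 81.
distance² = |AP|² − (AP·d)²/|d|² = 2042 − 104976/81 = 746, so the distance is √746.

√746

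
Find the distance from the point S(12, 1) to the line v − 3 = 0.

2

The normal to the line is n = (0, 1) with |n| = 1.
|n·S − 3| = |1 − 3| = 2, so the distance is 2/1 = 2.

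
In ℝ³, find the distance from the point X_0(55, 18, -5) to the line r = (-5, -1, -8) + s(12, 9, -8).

Direction vector d = (12, 9, -8).
AP = (60, 19, 3); AP·d = 867, |AP|² = 3970, |d|² = 289.
distance² = |AP|² − (AP·d)²/|d|² = 3970 − 751689/289 = 1369, so the distance is 37.

37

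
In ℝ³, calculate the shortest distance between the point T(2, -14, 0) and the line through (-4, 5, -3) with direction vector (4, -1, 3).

√302

Direction vector d = (4, -1, 3).
AP = (6, -19, 3); AP·d = 52, |AP|² = 406, |d|² = 26.
distance² = |AP|² − (AP·d)²/|d|² = 406 − 2704/26 = 302, so the distance is √302.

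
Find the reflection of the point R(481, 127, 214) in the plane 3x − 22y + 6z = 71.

(11099/23, 2657/23, 4994/23)

With n = (3, −22, 6), the signed offset is (n·R − 71)/|n|² = -138/529 = -6/23.
R' = R − 2t·n = (481, 127, 214) − (-12/23)·(3, −22, 6) = (11099/23, 2657/23, 4994/23).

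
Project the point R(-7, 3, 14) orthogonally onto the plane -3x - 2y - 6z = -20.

(-10, 1, 8)

The perpendicular from R has direction n = (-3, -2, -6): r = (-7, 3, 14) + λ(-3, -2, -6).
Substitute into the plane: n·(R + λn) = -20 gives -69 + 49λ = -20, so λ = 1.
Foot = (-7, 3, 14) + 1·(-3, -2, -6) = (-10, 1, 8).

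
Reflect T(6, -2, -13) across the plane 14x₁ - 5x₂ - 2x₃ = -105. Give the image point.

(-22, 8, -9)

n = (14, -5, -2), |n|² = 225, n·T − (-105) = 225, so t = 225/225 = 1.
Foot F = T − 1·n = (-8, 3, -11); the reflection is 2F − T = (-22, 8, -9).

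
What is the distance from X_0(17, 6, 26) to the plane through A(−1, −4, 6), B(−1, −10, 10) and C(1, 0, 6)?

8√29/29

AB = (0, −6, 4) and AC = (2, 4, 0), so a normal is n = AB × AC = (−16, 8, 12).
Then n·(17, 6, 26) − 56 = 32.
|n| = √(256 + 64 + 144) = 4√29, so the distance is |32|/(4√29) = 8/√29.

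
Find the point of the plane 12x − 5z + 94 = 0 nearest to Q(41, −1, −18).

The perpendicular from Q has direction n = (12, 0, −5): r = (41, −1, −18) + μ(12, 0, −5).
Substitute into the plane: n·(Q + μn) = -94 gives 582 + 169μ = -94, so μ = -4.
Foot = (41, −1, −18) + (-4)·(12, 0, −5) = (−7, −1, 2).

(-7, -1, 2)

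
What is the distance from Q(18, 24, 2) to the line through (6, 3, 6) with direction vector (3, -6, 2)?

9√5

Direction vector d = (3, -6, 2).
AP = (12, 21, -4); AP·d = -98, |AP|² = 601, |d|² = 49.
distance² = |AP|² − (AP·d)²/|d|² = 601 − 9604/49 = 405, so the distance is 9√5.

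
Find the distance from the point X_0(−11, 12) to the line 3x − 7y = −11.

d = |3·(-11) + (-7)·12 − (-11)| / √(9 + 49) = |-106|/√58 = 106/√58.

106/√58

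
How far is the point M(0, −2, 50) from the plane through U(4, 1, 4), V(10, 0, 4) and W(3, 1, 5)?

12√38/19

UV = (6, −1, 0) and UW = (−1, 0, 1), so a normal is n = UV × UW = (−1, −6, −1).
n = (−1, −6, −1); n·P − (-14) = -24; |n| = √38; distance = 24/√38.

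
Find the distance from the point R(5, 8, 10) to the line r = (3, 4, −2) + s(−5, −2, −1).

Direction vector d = (−5, −2, −1).
AP = (2, 4, 12), and AP × d = (20, −58, 16).
|AP × d|² = 4020 and |d|² = 30, so the distance is √(4020/30) = √134.

√134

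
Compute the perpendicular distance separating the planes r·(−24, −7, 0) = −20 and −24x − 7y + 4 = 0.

Both planes have normal n = (−24, −7, 0), |n| = 25. Any point on the first plane is at distance |(-4) − (-20)|/|n| = 16/25 from the second.

16/25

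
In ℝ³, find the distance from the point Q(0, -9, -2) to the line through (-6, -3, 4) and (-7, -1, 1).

6√3

A direction vector is d = (-1, 2, -3).
AP = (6, -6, -6); AP·d = 0, |AP|² = 108, |d|² = 14.
distance² = |AP|² − (AP·d)²/|d|² = 108 − 0/14 = 108, so the distance is 6√3.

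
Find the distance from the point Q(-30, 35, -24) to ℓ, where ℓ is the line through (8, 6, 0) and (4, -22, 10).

A direction vector is d = (-4, -28, 10).
AP = (-38, 29, -24); AP·d = -900, |AP|² = 2861, |d|² = 900.
distance² = |AP|² − (AP·d)²/|d|² = 2861 − 810000/900 = 1961, so the distance is √1961.

√1961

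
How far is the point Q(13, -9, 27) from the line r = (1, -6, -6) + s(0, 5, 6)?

Direction vector d = (0, 5, 6).
AP = (12, -3, 33); AP·d = 183, |AP|² = 1242, |d|² = 61.
distance² = |AP|² − (AP·d)²/|d|² = 1242 − 33489/61 = 693, so the distance is 3√77.

3√77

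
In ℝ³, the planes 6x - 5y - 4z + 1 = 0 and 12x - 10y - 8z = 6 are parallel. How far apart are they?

Divide the second equation by 2 to match normals: 6x - 5y - 4z = 3.
With common normal n = (6, -5, -4) (|n| = √77), the distance is |(-1) − 3|/|n| = 4/√77 = 4√77/77.

4/√77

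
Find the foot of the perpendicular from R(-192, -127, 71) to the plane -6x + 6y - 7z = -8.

The perpendicular from R has direction n = (-6, 6, -7): r = (-192, -127, 71) + μ(-6, 6, -7).
Substitute into the plane: n·(R + μn) = -8 gives -107 + 121μ = -8, so μ = 9/11.
Foot = (-192, -127, 71) + (9/11)·(-6, 6, -7) = (-2166/11, -1343/11, 718/11).

(-2166/11, -1343/11, 718/11)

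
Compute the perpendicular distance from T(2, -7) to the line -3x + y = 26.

39/√10

d = |(-3)·2 + 1·(-7) − 26| / √(9 + 1) = |-39|/√10 = 39/√10.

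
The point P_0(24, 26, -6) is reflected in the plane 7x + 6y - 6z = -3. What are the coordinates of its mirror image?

(-18, -10, 30)

n = (7, 6, -6), |n|² = 121, n·P_0 − (-3) = 363, so t = 363/121 = 3.
Foot F = P_0 − 3·n = (3, 8, 12); the reflection is 2F − P_0 = (-18, -10, 30).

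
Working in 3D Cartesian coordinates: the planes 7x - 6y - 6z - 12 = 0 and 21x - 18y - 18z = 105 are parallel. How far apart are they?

Divide the second equation by 3 to match normals: 7x - 6y - 6z = 35.
Both planes have normal n = (7, -6, -6), |n| = 11. Any point on the first plane is at distance |35 − 12|/|n| = 23/11 from the second.

23/11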